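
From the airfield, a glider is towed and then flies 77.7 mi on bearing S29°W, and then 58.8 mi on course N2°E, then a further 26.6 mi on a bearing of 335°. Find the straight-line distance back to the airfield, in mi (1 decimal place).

Leg 1 (S29°W, 77.7 mi): east 77.7 sin 209° = -37.67, north 77.7 cos 209° = -67.96
Leg 2 (N2°E, 58.8 mi): east 58.8 sin 2° = 2.05, north 58.8 cos 2° = 58.76
Leg 3 (335°, 26.6 mi): east 26.6 sin 335° = -11.24, north 26.6 cos 335° = 24.11
Net: -46.86 east, 14.91 north. Distance = √((-46.86)² + (14.91)²) = 49.175 mi.

49.2 mi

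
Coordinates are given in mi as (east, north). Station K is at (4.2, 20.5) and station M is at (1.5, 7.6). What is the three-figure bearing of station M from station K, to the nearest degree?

192°

Δeast = 1.5 − 4.2 = -2.70; Δnorth = 7.6 − 20.5 = -12.90.
Bearing = atan2(Δeast, Δnorth) mod 360° = 191.82° ≈ 192°.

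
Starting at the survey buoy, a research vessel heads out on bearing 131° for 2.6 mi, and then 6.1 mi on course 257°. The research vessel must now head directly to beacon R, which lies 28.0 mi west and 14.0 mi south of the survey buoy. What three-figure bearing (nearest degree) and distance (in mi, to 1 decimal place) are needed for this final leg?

Leg 1 (131°, 2.6 mi): east 2.6 sin 131° = 1.96, north 2.6 cos 131° = -1.71
Leg 2 (257°, 6.1 mi): east 6.1 sin 257° = -5.94, north 6.1 cos 257° = -1.37
Current position: (-3.98, -3.08). Target: (-28.0, -14.0). Remaining: Δeast = -24.02, Δnorth = -10.92.
Bearing = atan2(-24.02, -10.92) mod 360° = 245.55°; distance = √((-24.02)² + (-10.92)²) = 26.385 mi.

246°, 26.4 mi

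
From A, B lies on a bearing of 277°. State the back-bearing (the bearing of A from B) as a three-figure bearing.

Back-bearing = 277° − 180° = 097°.

097°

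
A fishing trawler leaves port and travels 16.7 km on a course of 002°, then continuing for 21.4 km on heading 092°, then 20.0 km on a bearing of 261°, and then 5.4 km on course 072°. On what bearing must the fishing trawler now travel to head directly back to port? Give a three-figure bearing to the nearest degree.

207°

Leg 1 (002°, 16.7 km): east 16.7 sin 2° = 0.58, north 16.7 cos 2° = 16.69
Leg 2 (092°, 21.4 km): east 21.4 sin 92° = 21.39, north 21.4 cos 92° = -0.75
Leg 3 (261°, 20.0 km): east 20.0 sin 261° = -19.75, north 20.0 cos 261° = -3.13
Leg 4 (072°, 5.4 km): east 5.4 sin 72° = 5.14, north 5.4 cos 72° = 1.67
Net displacement: 7.35 east, 14.48 north. Direction back to start is (-7.35, -14.48): bearing = atan2(-7.35, -14.48) mod 360° = 206.91° ≈ 207°.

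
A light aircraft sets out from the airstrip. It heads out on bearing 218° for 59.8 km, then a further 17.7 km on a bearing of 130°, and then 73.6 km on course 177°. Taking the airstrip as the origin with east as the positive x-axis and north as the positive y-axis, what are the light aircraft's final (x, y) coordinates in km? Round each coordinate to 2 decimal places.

(-19.41, -132.00)

Leg 1 (218°, 59.8 km): east 59.8 sin 218° = -36.82, north 59.8 cos 218° = -47.12
Leg 2 (130°, 17.7 km): east 17.7 sin 130° = 13.56, north 17.7 cos 130° = -11.38
Leg 3 (177°, 73.6 km): east 73.6 sin 177° = 3.85, north 73.6 cos 177° = -73.50
Summing: -19.41 km east, -132.00 km north → (-19.41, -132.00).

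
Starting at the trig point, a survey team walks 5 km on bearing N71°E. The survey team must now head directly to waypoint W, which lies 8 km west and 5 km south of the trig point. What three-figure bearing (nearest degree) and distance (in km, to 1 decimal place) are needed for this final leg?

242°, 14.3 km

Leg 1 (N71°E, 5 km): east 5 sin 71° = 4.73, north 5 cos 71° = 1.63
Current position: (4.73, 1.63). Target: (-8, -5). Remaining: Δeast = -12.73, Δnorth = -6.63.
Bearing = atan2(-12.73, -6.63) mod 360° = 242.49°; distance = √((-12.73)² + (-6.63)²) = 14.350 km.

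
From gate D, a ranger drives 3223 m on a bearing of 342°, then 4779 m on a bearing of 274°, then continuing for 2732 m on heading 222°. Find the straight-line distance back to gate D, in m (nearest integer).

7714 m

Leg 1 (342°, 3223 m): east 3223 sin 342° = -995.96, north 3223 cos 342° = 3065.26
Leg 2 (274°, 4779 m): east 4779 sin 274° = -4767.36, north 4779 cos 274° = 333.37
Leg 3 (222°, 2732 m): east 2732 sin 222° = -1828.06, north 2732 cos 222° = -2030.27
Net: -7591.39 east, 1368.35 north. Distance = √((-7591.39)² + (1368.35)²) = 7713.722 m.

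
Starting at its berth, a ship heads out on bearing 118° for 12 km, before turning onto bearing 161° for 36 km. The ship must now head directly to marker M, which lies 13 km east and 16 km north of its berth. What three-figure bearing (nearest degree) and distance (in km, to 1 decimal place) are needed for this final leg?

351°, 56.4 km

Leg 1 (118°, 12 km): east 12 sin 118° = 10.60, north 12 cos 118° = -5.63
Leg 2 (161°, 36 km): east 36 sin 161° = 11.72, north 36 cos 161° = -34.04
Current position: (22.32, -39.67). Target: (13, 16). Remaining: Δeast = -9.32, Δnorth = 55.67.
Bearing = atan2(-9.32, 55.67) mod 360° = 350.50°; distance = √((-9.32)² + (55.67)²) = 56.446 km.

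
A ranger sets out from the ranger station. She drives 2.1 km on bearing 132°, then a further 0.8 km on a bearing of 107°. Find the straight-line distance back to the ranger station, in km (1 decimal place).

Leg 1 (132°, 2.1 km): east 2.1 sin 132° = 1.56, north 2.1 cos 132° = -1.41
Leg 2 (107°, 0.8 km): east 0.8 sin 107° = 0.77, north 0.8 cos 107° = -0.23
Net: 2.33 east, -1.64 north. Distance = √((2.33)² + (-1.64)²) = 2.845 km.

2.8 km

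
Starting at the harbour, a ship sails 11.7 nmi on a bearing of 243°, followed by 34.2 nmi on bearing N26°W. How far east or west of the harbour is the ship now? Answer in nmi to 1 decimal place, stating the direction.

25.4 nmi west

Leg 1 (243°, 11.7 nmi): east 11.7 sin 243° = -10.42, north 11.7 cos 243° = -5.31
Leg 2 (N26°W, 34.2 nmi): east 34.2 sin 334° = -14.99, north 34.2 cos 334° = 30.74
Net east component: -25.42 nmi.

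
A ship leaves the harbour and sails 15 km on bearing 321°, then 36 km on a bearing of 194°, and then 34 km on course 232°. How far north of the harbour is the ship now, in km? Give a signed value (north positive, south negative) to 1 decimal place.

Leg 1 (321°, 15 km): east 15 sin 321° = -9.44, north 15 cos 321° = 11.66
Leg 2 (194°, 36 km): east 36 sin 194° = -8.71, north 36 cos 194° = -34.93
Leg 3 (232°, 34 km): east 34 sin 232° = -26.79, north 34 cos 232° = -20.93
Net north component: -44.21 km.

-44.2 km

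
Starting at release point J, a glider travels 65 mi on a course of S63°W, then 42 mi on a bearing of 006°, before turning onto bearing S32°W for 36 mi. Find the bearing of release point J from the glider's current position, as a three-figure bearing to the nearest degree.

076°

Leg 1 (S63°W, 65 mi): east 65 sin 243° = -57.92, north 65 cos 243° = -29.51
Leg 2 (006°, 42 mi): east 42 sin 6° = 4.39, north 42 cos 6° = 41.77
Leg 3 (S32°W, 36 mi): east 36 sin 212° = -19.08, north 36 cos 212° = -30.53
Net displacement: -72.60 east, -18.27 north. Direction back to start is (72.60, 18.27): bearing = atan2(72.60, 18.27) mod 360° = 75.88° ≈ 076°.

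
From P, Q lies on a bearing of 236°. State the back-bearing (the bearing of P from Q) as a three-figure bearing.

Back-bearing = 236° − 180° = 056°.

056°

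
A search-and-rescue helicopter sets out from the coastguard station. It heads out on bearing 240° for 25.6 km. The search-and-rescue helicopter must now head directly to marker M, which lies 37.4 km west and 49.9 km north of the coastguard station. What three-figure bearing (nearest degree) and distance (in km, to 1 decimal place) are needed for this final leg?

Leg 1 (240°, 25.6 km): east 25.6 sin 240° = -22.17, north 25.6 cos 240° = -12.80
Current position: (-22.17, -12.80). Target: (-37.4, 49.9). Remaining: Δeast = -15.23, Δnorth = 62.70.
Bearing = atan2(-15.23, 62.70) mod 360° = 346.35°; distance = √((-15.23)² + (62.70)²) = 64.523 km.

346°, 64.5 km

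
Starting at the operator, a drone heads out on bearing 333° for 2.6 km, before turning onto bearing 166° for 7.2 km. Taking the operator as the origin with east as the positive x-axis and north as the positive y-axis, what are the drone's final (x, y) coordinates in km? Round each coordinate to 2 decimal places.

(0.56, -4.67)

Leg 1 (333°, 2.6 km): east 2.6 sin 333° = -1.18, north 2.6 cos 333° = 2.32
Leg 2 (166°, 7.2 km): east 7.2 sin 166° = 1.74, north 7.2 cos 166° = -6.99
Summing: 0.56 km east, -4.67 km north → (0.56, -4.67).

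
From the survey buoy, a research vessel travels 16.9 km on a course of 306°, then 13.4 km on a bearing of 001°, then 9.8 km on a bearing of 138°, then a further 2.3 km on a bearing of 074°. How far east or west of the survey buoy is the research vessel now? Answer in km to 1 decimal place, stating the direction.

4.7 km west

Leg 1 (306°, 16.9 km): east 16.9 sin 306° = -13.67, north 16.9 cos 306° = 9.93
Leg 2 (001°, 13.4 km): east 13.4 sin 1° = 0.23, north 13.4 cos 1° = 13.40
Leg 3 (138°, 9.8 km): east 9.8 sin 138° = 6.56, north 9.8 cos 138° = -7.28
Leg 4 (074°, 2.3 km): east 2.3 sin 74° = 2.21, north 2.3 cos 74° = 0.63
Net east component: -4.67 km.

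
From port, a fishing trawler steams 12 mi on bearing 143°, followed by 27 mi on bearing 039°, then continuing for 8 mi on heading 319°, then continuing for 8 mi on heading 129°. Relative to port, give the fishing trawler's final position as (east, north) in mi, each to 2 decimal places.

Leg 1 (143°, 12 mi): east 12 sin 143° = 7.22, north 12 cos 143° = -9.58
Leg 2 (039°, 27 mi): east 27 sin 39° = 16.99, north 27 cos 39° = 20.98
Leg 3 (319°, 8 mi): east 8 sin 319° = -5.25, north 8 cos 319° = 6.04
Leg 4 (129°, 8 mi): east 8 sin 129° = 6.22, north 8 cos 129° = -5.03
Summing: 25.18 mi east, 12.40 mi north → (25.18, 12.40).

(25.18, 12.40)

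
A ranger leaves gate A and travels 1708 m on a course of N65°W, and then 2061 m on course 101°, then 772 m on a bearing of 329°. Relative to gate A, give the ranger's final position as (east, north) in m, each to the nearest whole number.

Leg 1 (N65°W, 1708 m): east 1708 sin 295° = -1547.97, north 1708 cos 295° = 721.83
Leg 2 (101°, 2061 m): east 2061 sin 101° = 2023.13, north 2061 cos 101° = -393.26
Leg 3 (329°, 772 m): east 772 sin 329° = -397.61, north 772 cos 329° = 661.73
Summing: 77.55 m east, 990.31 m north → (78, 990).

(78, 990)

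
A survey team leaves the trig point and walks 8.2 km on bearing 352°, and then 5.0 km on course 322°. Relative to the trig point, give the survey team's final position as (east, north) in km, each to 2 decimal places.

Leg 1 (352°, 8.2 km): east 8.2 sin 352° = -1.14, north 8.2 cos 352° = 8.12
Leg 2 (322°, 5.0 km): east 5.0 sin 322° = -3.08, north 5.0 cos 322° = 3.94
Summing: -4.22 km east, 12.06 km north → (-4.22, 12.06).

(-4.22, 12.06)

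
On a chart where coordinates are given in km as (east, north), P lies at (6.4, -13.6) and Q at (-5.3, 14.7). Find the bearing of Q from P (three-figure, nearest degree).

Δeast = -5.3 − 6.4 = -11.70; Δnorth = 14.7 − -13.6 = 28.30.
Bearing = atan2(Δeast, Δnorth) mod 360° = 337.54° ≈ 338°.

338°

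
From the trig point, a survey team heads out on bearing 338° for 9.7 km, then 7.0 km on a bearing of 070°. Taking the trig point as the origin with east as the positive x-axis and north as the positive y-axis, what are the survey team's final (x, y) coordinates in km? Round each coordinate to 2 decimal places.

Leg 1 (338°, 9.7 km): east 9.7 sin 338° = -3.63, north 9.7 cos 338° = 8.99
Leg 2 (070°, 7.0 km): east 7.0 sin 70° = 6.58, north 7.0 cos 70° = 2.39
Summing: 2.94 km east, 11.39 km north → (2.94, 11.39).

(2.94, 11.39)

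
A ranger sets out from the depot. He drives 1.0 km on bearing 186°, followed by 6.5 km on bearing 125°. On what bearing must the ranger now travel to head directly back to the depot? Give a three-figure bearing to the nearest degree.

312°

Leg 1 (186°, 1.0 km): east 1.0 sin 186° = -0.10, north 1.0 cos 186° = -0.99
Leg 2 (125°, 6.5 km): east 6.5 sin 125° = 5.32, north 6.5 cos 125° = -3.73
Net displacement: 5.22 east, -4.72 north. Direction back to start is (-5.22, 4.72): bearing = atan2(-5.22, 4.72) mod 360° = 312.14° ≈ 312°.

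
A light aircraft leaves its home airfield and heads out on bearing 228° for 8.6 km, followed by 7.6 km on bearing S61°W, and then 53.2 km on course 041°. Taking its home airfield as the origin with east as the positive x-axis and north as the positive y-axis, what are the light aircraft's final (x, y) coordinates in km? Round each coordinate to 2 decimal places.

(21.86, 30.71)

Leg 1 (228°, 8.6 km): east 8.6 sin 228° = -6.39, north 8.6 cos 228° = -5.75
Leg 2 (S61°W, 7.6 km): east 7.6 sin 241° = -6.65, north 7.6 cos 241° = -3.68
Leg 3 (041°, 53.2 km): east 53.2 sin 41° = 34.90, north 53.2 cos 41° = 40.15
Summing: 21.86 km east, 30.71 km north → (21.86, 30.71).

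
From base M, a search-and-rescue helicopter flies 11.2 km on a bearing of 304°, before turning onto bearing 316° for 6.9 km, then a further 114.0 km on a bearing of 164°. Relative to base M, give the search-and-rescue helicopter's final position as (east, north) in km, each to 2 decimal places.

Leg 1 (304°, 11.2 km): east 11.2 sin 304° = -9.29, north 11.2 cos 304° = 6.26
Leg 2 (316°, 6.9 km): east 6.9 sin 316° = -4.79, north 6.9 cos 316° = 4.96
Leg 3 (164°, 114.0 km): east 114.0 sin 164° = 31.42, north 114.0 cos 164° = -109.58
Summing: 17.34 km east, -98.36 km north → (17.34, -98.36).

(17.34, -98.36)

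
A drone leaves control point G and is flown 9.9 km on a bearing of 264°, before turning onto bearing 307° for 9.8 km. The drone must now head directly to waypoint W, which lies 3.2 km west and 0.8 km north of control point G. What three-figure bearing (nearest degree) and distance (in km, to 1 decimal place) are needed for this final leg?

Leg 1 (264°, 9.9 km): east 9.9 sin 264° = -9.85, north 9.9 cos 264° = -1.03
Leg 2 (307°, 9.8 km): east 9.8 sin 307° = -7.83, north 9.8 cos 307° = 5.90
Current position: (-17.67, 4.86). Target: (-3.2, 0.8). Remaining: Δeast = 14.47, Δnorth = -4.06.
Bearing = atan2(14.47, -4.06) mod 360° = 105.68°; distance = √((14.47)² + (-4.06)²) = 15.032 km.

106°, 15.0 km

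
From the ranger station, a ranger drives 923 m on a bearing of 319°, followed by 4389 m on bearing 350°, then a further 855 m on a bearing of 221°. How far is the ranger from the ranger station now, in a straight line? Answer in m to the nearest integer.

Leg 1 (319°, 923 m): east 923 sin 319° = -605.54, north 923 cos 319° = 696.60
Leg 2 (350°, 4389 m): east 4389 sin 350° = -762.14, north 4389 cos 350° = 4322.32
Leg 3 (221°, 855 m): east 855 sin 221° = -560.93, north 855 cos 221° = -645.28
Net: -1928.61 east, 4373.64 north. Distance = √((-1928.61)² + (4373.64)²) = 4779.989 m.

4780 m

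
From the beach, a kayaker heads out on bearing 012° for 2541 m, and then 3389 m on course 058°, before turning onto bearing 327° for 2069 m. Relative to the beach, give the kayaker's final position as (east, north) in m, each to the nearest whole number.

Leg 1 (012°, 2541 m): east 2541 sin 12° = 528.30, north 2541 cos 12° = 2485.47
Leg 2 (058°, 3389 m): east 3389 sin 58° = 2874.03, north 3389 cos 58° = 1795.90
Leg 3 (327°, 2069 m): east 2069 sin 327° = -1126.86, north 2069 cos 327° = 1735.21
Summing: 2275.48 m east, 6016.58 m north → (2275, 6017).

(2275, 6017)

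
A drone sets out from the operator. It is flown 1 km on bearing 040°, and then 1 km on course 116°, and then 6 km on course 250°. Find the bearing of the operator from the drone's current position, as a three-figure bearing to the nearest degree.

Leg 1 (040°, 1 km): east 1 sin 40° = 0.64, north 1 cos 40° = 0.77
Leg 2 (116°, 1 km): east 1 sin 116° = 0.90, north 1 cos 116° = -0.44
Leg 3 (250°, 6 km): east 6 sin 250° = -5.64, north 6 cos 250° = -2.05
Net displacement: -4.10 east, -1.72 north. Direction back to start is (4.10, 1.72): bearing = atan2(4.10, 1.72) mod 360° = 67.17° ≈ 067°.

067°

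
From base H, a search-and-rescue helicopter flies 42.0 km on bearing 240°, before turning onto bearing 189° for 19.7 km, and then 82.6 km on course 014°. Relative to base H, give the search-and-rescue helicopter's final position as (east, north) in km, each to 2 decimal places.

Leg 1 (240°, 42.0 km): east 42.0 sin 240° = -36.37, north 42.0 cos 240° = -21.00
Leg 2 (189°, 19.7 km): east 19.7 sin 189° = -3.08, north 19.7 cos 189° = -19.46
Leg 3 (014°, 82.6 km): east 82.6 sin 14° = 19.98, north 82.6 cos 14° = 80.15
Summing: -19.47 km east, 39.69 km north → (-19.47, 39.69).

(-19.47, 39.69)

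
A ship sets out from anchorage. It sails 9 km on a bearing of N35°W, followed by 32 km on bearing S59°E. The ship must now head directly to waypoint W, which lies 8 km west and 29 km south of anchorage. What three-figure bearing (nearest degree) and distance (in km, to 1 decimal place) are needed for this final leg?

237°, 36.2 km

Leg 1 (N35°W, 9 km): east 9 sin 325° = -5.16, north 9 cos 325° = 7.37
Leg 2 (S59°E, 32 km): east 32 sin 121° = 27.43, north 32 cos 121° = -16.48
Current position: (22.27, -9.11). Target: (-8, -29). Remaining: Δeast = -30.27, Δnorth = -19.89.
Bearing = atan2(-30.27, -19.89) mod 360° = 236.69°; distance = √((-30.27)² + (-19.89)²) = 36.218 km.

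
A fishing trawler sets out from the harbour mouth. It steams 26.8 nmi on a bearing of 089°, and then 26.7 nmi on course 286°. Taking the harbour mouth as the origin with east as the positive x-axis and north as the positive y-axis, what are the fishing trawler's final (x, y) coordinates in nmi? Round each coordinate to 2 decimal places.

Leg 1 (089°, 26.8 nmi): east 26.8 sin 89° = 26.80, north 26.8 cos 89° = 0.47
Leg 2 (286°, 26.7 nmi): east 26.7 sin 286° = -25.67, north 26.7 cos 286° = 7.36
Summing: 1.13 nmi east, 7.83 nmi north → (1.13, 7.83).

(1.13, 7.83)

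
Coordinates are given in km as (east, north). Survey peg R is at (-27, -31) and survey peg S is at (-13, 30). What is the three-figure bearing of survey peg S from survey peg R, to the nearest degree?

Δeast = -13 − -27 = 14.00; Δnorth = 30 − -31 = 61.00.
Bearing = atan2(Δeast, Δnorth) mod 360° = 12.93° ≈ 013°.

013°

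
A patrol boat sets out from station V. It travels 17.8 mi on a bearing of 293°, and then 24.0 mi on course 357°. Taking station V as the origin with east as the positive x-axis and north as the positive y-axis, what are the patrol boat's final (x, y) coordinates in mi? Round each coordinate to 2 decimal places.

(-17.64, 30.92)

Leg 1 (293°, 17.8 mi): east 17.8 sin 293° = -16.38, north 17.8 cos 293° = 6.96
Leg 2 (357°, 24.0 mi): east 24.0 sin 357° = -1.26, north 24.0 cos 357° = 23.97
Summing: -17.64 mi east, 30.92 mi north → (-17.64, 30.92).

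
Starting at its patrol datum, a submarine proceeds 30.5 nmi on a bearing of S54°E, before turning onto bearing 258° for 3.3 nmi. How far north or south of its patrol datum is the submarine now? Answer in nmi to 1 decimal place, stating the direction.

18.6 nmi south

Leg 1 (S54°E, 30.5 nmi): east 30.5 sin 126° = 24.68, north 30.5 cos 126° = -17.93
Leg 2 (258°, 3.3 nmi): east 3.3 sin 258° = -3.23, north 3.3 cos 258° = -0.69
Net north component: -18.61 nmi.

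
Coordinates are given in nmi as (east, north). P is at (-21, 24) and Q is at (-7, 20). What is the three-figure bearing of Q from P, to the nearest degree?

Δeast = -7 − -21 = 14.00; Δnorth = 20 − 24 = -4.00.
Bearing = atan2(Δeast, Δnorth) mod 360° = 105.95° ≈ 106°.

106°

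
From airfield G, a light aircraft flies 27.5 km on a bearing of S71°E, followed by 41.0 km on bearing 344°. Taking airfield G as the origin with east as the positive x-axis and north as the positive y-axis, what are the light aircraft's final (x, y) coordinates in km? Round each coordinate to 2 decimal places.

Leg 1 (S71°E, 27.5 km): east 27.5 sin 109° = 26.00, north 27.5 cos 109° = -8.95
Leg 2 (344°, 41.0 km): east 41.0 sin 344° = -11.30, north 41.0 cos 344° = 39.41
Summing: 14.70 km east, 30.46 km north → (14.70, 30.46).

(14.70, 30.46)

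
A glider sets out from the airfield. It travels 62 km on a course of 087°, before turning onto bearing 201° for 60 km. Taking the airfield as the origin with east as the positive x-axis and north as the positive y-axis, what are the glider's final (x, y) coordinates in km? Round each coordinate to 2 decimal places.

(40.41, -52.77)

Leg 1 (087°, 62 km): east 62 sin 87° = 61.92, north 62 cos 87° = 3.24
Leg 2 (201°, 60 km): east 60 sin 201° = -21.50, north 60 cos 201° = -56.01
Summing: 40.41 km east, -52.77 km north → (40.41, -52.77).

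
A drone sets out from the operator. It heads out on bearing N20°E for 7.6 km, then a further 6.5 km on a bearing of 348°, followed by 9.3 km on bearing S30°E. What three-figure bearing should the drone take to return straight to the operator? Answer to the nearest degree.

227°

Leg 1 (N20°E, 7.6 km): east 7.6 sin 20° = 2.60, north 7.6 cos 20° = 7.14
Leg 2 (348°, 6.5 km): east 6.5 sin 348° = -1.35, north 6.5 cos 348° = 6.36
Leg 3 (S30°E, 9.3 km): east 9.3 sin 150° = 4.65, north 9.3 cos 150° = -8.05
Net displacement: 5.90 east, 5.45 north. Direction back to start is (-5.90, -5.45): bearing = atan2(-5.90, -5.45) mod 360° = 227.28° ≈ 227°.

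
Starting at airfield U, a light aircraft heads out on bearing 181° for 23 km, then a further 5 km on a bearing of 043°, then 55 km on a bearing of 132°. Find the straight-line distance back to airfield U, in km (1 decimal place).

71.3 km

Leg 1 (181°, 23 km): east 23 sin 181° = -0.40, north 23 cos 181° = -23.00
Leg 2 (043°, 5 km): east 5 sin 43° = 3.41, north 5 cos 43° = 3.66
Leg 3 (132°, 55 km): east 55 sin 132° = 40.87, north 55 cos 132° = -36.80
Net: 43.88 east, -56.14 north. Distance = √((43.88)² + (-56.14)²) = 71.257 km.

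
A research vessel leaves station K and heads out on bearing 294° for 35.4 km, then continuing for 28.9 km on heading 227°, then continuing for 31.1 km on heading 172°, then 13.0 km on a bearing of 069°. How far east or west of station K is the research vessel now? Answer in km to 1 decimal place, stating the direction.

Leg 1 (294°, 35.4 km): east 35.4 sin 294° = -32.34, north 35.4 cos 294° = 14.40
Leg 2 (227°, 28.9 km): east 28.9 sin 227° = -21.14, north 28.9 cos 227° = -19.71
Leg 3 (172°, 31.1 km): east 31.1 sin 172° = 4.33, north 31.1 cos 172° = -30.80
Leg 4 (069°, 13.0 km): east 13.0 sin 69° = 12.14, north 13.0 cos 69° = 4.66
Net east component: -37.01 km.

37.0 km west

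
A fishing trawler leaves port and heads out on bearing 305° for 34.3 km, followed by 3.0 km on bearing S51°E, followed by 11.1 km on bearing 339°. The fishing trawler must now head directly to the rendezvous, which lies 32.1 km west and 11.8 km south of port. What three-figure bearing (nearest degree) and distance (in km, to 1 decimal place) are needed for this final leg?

183°, 40.0 km

Leg 1 (305°, 34.3 km): east 34.3 sin 305° = -28.10, north 34.3 cos 305° = 19.67
Leg 2 (S51°E, 3.0 km): east 3.0 sin 129° = 2.33, north 3.0 cos 129° = -1.89
Leg 3 (339°, 11.1 km): east 11.1 sin 339° = -3.98, north 11.1 cos 339° = 10.36
Current position: (-29.74, 28.15). Target: (-32.1, -11.8). Remaining: Δeast = -2.36, Δnorth = -39.95.
Bearing = atan2(-2.36, -39.95) mod 360° = 183.38°; distance = √((-2.36)² + (-39.95)²) = 40.018 km.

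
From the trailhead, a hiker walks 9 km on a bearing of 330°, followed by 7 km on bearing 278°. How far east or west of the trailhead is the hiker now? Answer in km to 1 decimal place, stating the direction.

11.4 km west

Leg 1 (330°, 9 km): east 9 sin 330° = -4.50, north 9 cos 330° = 7.79
Leg 2 (278°, 7 km): east 7 sin 278° = -6.93, north 7 cos 278° = 0.97
Net east component: -11.43 km.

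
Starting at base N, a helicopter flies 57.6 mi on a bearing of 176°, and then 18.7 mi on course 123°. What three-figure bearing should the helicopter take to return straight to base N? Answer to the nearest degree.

344°

Leg 1 (176°, 57.6 mi): east 57.6 sin 176° = 4.02, north 57.6 cos 176° = -57.46
Leg 2 (123°, 18.7 mi): east 18.7 sin 123° = 15.68, north 18.7 cos 123° = -10.18
Net displacement: 19.70 east, -67.64 north. Direction back to start is (-19.70, 67.64): bearing = atan2(-19.70, 67.64) mod 360° = 343.76° ≈ 344°.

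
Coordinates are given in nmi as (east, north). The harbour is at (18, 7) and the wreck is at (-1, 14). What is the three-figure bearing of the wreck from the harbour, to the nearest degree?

290°

Δeast = -1 − 18 = -19.00; Δnorth = 14 − 7 = 7.00.
Bearing = atan2(Δeast, Δnorth) mod 360° = 290.22° ≈ 290°.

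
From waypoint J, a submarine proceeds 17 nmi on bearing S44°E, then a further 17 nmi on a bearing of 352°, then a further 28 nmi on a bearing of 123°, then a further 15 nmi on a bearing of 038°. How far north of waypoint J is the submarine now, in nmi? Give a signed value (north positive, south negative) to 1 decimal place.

Leg 1 (S44°E, 17 nmi): east 17 sin 136° = 11.81, north 17 cos 136° = -12.23
Leg 2 (352°, 17 nmi): east 17 sin 352° = -2.37, north 17 cos 352° = 16.83
Leg 3 (123°, 28 nmi): east 28 sin 123° = 23.48, north 28 cos 123° = -15.25
Leg 4 (038°, 15 nmi): east 15 sin 38° = 9.23, north 15 cos 38° = 11.82
Net north component: 1.18 nmi.

1.2 nmi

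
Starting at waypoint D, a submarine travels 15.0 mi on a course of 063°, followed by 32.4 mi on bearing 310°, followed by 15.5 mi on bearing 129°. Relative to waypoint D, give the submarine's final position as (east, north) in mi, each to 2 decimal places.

Leg 1 (063°, 15.0 mi): east 15.0 sin 63° = 13.37, north 15.0 cos 63° = 6.81
Leg 2 (310°, 32.4 mi): east 32.4 sin 310° = -24.82, north 32.4 cos 310° = 20.83
Leg 3 (129°, 15.5 mi): east 15.5 sin 129° = 12.05, north 15.5 cos 129° = -9.75
Summing: 0.59 mi east, 17.88 mi north → (0.59, 17.88).

(0.59, 17.88)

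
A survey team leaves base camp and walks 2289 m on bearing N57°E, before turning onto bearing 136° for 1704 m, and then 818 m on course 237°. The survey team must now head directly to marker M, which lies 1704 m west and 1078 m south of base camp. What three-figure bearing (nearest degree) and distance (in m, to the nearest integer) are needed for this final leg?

261°, 4173 m

Leg 1 (N57°E, 2289 m): east 2289 sin 57° = 1919.72, north 2289 cos 57° = 1246.68
Leg 2 (136°, 1704 m): east 1704 sin 136° = 1183.70, north 1704 cos 136° = -1225.76
Leg 3 (237°, 818 m): east 818 sin 237° = -686.03, north 818 cos 237° = -445.51
Current position: (2417.38, -424.59). Target: (-1704, -1078). Remaining: Δeast = -4121.38, Δnorth = -653.41.
Bearing = atan2(-4121.38, -653.41) mod 360° = 260.99°; distance = √((-4121.38)² + (-653.41)²) = 4172.857 m.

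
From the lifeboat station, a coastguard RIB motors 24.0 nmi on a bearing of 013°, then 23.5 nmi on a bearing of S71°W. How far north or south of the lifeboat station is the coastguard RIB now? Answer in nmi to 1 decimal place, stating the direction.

Leg 1 (013°, 24.0 nmi): east 24.0 sin 13° = 5.40, north 24.0 cos 13° = 23.38
Leg 2 (S71°W, 23.5 nmi): east 23.5 sin 251° = -22.22, north 23.5 cos 251° = -7.65
Net north component: 15.73 nmi.

15.7 nmi north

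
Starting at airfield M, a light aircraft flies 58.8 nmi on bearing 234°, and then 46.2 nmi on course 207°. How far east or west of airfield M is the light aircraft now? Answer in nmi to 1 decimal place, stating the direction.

Leg 1 (234°, 58.8 nmi): east 58.8 sin 234° = -47.57, north 58.8 cos 234° = -34.56
Leg 2 (207°, 46.2 nmi): east 46.2 sin 207° = -20.97, north 46.2 cos 207° = -41.16
Net east component: -68.54 nmi.

68.5 nmi west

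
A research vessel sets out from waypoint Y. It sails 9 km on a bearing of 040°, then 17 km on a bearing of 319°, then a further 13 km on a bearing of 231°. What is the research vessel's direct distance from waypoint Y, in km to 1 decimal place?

19.3 km

Leg 1 (040°, 9 km): east 9 sin 40° = 5.79, north 9 cos 40° = 6.89
Leg 2 (319°, 17 km): east 17 sin 319° = -11.15, north 17 cos 319° = 12.83
Leg 3 (231°, 13 km): east 13 sin 231° = -10.10, north 13 cos 231° = -8.18
Net: -15.47 east, 11.54 north. Distance = √((-15.47)² + (11.54)²) = 19.303 km.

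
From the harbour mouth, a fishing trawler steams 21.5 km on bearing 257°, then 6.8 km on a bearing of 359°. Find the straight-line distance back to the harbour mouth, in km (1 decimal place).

21.2 km

Leg 1 (257°, 21.5 km): east 21.5 sin 257° = -20.95, north 21.5 cos 257° = -4.84
Leg 2 (359°, 6.8 km): east 6.8 sin 359° = -0.12, north 6.8 cos 359° = 6.80
Net: -21.07 east, 1.96 north. Distance = √((-21.07)² + (1.96)²) = 21.159 km.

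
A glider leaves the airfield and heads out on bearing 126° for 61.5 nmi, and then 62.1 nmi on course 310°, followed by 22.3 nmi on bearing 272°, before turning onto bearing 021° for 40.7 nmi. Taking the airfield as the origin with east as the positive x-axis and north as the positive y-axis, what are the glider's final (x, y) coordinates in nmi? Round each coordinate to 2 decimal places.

Leg 1 (126°, 61.5 nmi): east 61.5 sin 126° = 49.75, north 61.5 cos 126° = -36.15
Leg 2 (310°, 62.1 nmi): east 62.1 sin 310° = -47.57, north 62.1 cos 310° = 39.92
Leg 3 (272°, 22.3 nmi): east 22.3 sin 272° = -22.29, north 22.3 cos 272° = 0.78
Leg 4 (021°, 40.7 nmi): east 40.7 sin 21° = 14.59, north 40.7 cos 21° = 38.00
Summing: -5.52 nmi east, 42.54 nmi north → (-5.52, 42.54).

(-5.52, 42.54)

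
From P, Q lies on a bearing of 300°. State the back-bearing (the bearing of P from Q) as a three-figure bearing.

Back-bearing = 300° − 180° = 120°.

120°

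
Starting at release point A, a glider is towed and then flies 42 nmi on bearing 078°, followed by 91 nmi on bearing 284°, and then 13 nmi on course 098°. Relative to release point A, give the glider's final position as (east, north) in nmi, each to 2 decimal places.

(-34.34, 28.94)

Leg 1 (078°, 42 nmi): east 42 sin 78° = 41.08, north 42 cos 78° = 8.73
Leg 2 (284°, 91 nmi): east 91 sin 284° = -88.30, north 91 cos 284° = 22.01
Leg 3 (098°, 13 nmi): east 13 sin 98° = 12.87, north 13 cos 98° = -1.81
Summing: -34.34 nmi east, 28.94 nmi north → (-34.34, 28.94).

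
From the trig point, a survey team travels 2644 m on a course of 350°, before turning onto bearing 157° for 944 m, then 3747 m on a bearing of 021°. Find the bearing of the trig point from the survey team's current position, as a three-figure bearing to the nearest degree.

Leg 1 (350°, 2644 m): east 2644 sin 350° = -459.13, north 2644 cos 350° = 2603.83
Leg 2 (157°, 944 m): east 944 sin 157° = 368.85, north 944 cos 157° = -868.96
Leg 3 (021°, 3747 m): east 3747 sin 21° = 1342.80, north 3747 cos 21° = 3498.13
Net displacement: 1252.53 east, 5233.00 north. Direction back to start is (-1252.53, -5233.00): bearing = atan2(-1252.53, -5233.00) mod 360° = 193.46° ≈ 193°.

193°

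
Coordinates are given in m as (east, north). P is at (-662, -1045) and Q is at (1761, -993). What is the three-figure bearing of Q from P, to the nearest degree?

089°

Δeast = 1761 − -662 = 2423.00; Δnorth = -993 − -1045 = 52.00.
Bearing = atan2(Δeast, Δnorth) mod 360° = 88.77° ≈ 089°.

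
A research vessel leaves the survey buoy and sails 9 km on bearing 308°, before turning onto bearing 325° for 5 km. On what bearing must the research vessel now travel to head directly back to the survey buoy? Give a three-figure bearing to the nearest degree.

134°

Leg 1 (308°, 9 km): east 9 sin 308° = -7.09, north 9 cos 308° = 5.54
Leg 2 (325°, 5 km): east 5 sin 325° = -2.87, north 5 cos 325° = 4.10
Net displacement: -9.96 east, 9.64 north. Direction back to start is (9.96, -9.64): bearing = atan2(9.96, -9.64) mod 360° = 134.05° ≈ 134°.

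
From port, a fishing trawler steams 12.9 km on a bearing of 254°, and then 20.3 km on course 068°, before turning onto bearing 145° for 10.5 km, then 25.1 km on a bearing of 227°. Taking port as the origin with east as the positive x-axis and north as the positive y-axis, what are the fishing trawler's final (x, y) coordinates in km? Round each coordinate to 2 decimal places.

Leg 1 (254°, 12.9 km): east 12.9 sin 254° = -12.40, north 12.9 cos 254° = -3.56
Leg 2 (068°, 20.3 km): east 20.3 sin 68° = 18.82, north 20.3 cos 68° = 7.60
Leg 3 (145°, 10.5 km): east 10.5 sin 145° = 6.02, north 10.5 cos 145° = -8.60
Leg 4 (227°, 25.1 km): east 25.1 sin 227° = -18.36, north 25.1 cos 227° = -17.12
Summing: -5.91 km east, -21.67 km north → (-5.91, -21.67).

(-5.91, -21.67)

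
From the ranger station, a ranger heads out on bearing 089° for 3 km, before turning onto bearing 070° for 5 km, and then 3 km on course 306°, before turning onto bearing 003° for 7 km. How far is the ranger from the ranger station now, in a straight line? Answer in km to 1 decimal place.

11.9 km

Leg 1 (089°, 3 km): east 3 sin 89° = 3.00, north 3 cos 89° = 0.05
Leg 2 (070°, 5 km): east 5 sin 70° = 4.70, north 5 cos 70° = 1.71
Leg 3 (306°, 3 km): east 3 sin 306° = -2.43, north 3 cos 306° = 1.76
Leg 4 (003°, 7 km): east 7 sin 3° = 0.37, north 7 cos 3° = 6.99
Net: 5.64 east, 10.52 north. Distance = √((5.64)² + (10.52)²) = 11.932 km.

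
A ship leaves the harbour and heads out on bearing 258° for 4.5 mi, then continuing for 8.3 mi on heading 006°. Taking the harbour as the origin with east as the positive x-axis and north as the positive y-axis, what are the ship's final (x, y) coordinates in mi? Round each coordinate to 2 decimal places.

Leg 1 (258°, 4.5 mi): east 4.5 sin 258° = -4.40, north 4.5 cos 258° = -0.94
Leg 2 (006°, 8.3 mi): east 8.3 sin 6° = 0.87, north 8.3 cos 6° = 8.25
Summing: -3.53 mi east, 7.32 mi north → (-3.53, 7.32).

(-3.53, 7.32)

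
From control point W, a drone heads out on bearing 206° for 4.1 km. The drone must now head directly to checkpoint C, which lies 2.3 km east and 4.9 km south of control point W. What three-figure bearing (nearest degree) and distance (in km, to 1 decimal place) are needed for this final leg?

Leg 1 (206°, 4.1 km): east 4.1 sin 206° = -1.80, north 4.1 cos 206° = -3.69
Current position: (-1.80, -3.69). Target: (2.3, -4.9). Remaining: Δeast = 4.10, Δnorth = -1.21.
Bearing = atan2(4.10, -1.21) mod 360° = 106.52°; distance = √((4.10)² + (-1.21)²) = 4.274 km.

107°, 4.3 km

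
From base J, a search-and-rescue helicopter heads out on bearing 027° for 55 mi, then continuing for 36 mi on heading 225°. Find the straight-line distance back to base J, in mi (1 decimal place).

23.6 mi

Leg 1 (027°, 55 mi): east 55 sin 27° = 24.97, north 55 cos 27° = 49.01
Leg 2 (225°, 36 mi): east 36 sin 225° = -25.46, north 36 cos 225° = -25.46
Net: -0.49 east, 23.55 north. Distance = √((-0.49)² + (23.55)²) = 23.555 mi.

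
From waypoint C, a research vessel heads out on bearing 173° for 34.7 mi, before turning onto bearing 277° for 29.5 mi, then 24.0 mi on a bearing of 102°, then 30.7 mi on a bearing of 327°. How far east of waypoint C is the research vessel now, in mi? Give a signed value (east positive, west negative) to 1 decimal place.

-18.3 mi

Leg 1 (173°, 34.7 mi): east 34.7 sin 173° = 4.23, north 34.7 cos 173° = -34.44
Leg 2 (277°, 29.5 mi): east 29.5 sin 277° = -29.28, north 29.5 cos 277° = 3.60
Leg 3 (102°, 24.0 mi): east 24.0 sin 102° = 23.48, north 24.0 cos 102° = -4.99
Leg 4 (327°, 30.7 mi): east 30.7 sin 327° = -16.72, north 30.7 cos 327° = 25.75
Net east component: -18.30 mi.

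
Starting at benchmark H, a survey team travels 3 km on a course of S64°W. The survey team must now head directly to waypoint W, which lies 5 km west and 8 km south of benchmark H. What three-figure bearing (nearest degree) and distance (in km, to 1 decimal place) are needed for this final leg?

Leg 1 (S64°W, 3 km): east 3 sin 244° = -2.70, north 3 cos 244° = -1.32
Current position: (-2.70, -1.32). Target: (-5, -8). Remaining: Δeast = -2.30, Δnorth = -6.68.
Bearing = atan2(-2.30, -6.68) mod 360° = 199.01°; distance = √((-2.30)² + (-6.68)²) = 7.071 km.

199°, 7.1 km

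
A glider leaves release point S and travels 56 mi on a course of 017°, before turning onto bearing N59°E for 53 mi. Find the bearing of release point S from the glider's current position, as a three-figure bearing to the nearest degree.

Leg 1 (017°, 56 mi): east 56 sin 17° = 16.37, north 56 cos 17° = 53.55
Leg 2 (N59°E, 53 mi): east 53 sin 59° = 45.43, north 53 cos 59° = 27.30
Net displacement: 61.80 east, 80.85 north. Direction back to start is (-61.80, -80.85): bearing = atan2(-61.80, -80.85) mod 360° = 217.39° ≈ 217°.

217°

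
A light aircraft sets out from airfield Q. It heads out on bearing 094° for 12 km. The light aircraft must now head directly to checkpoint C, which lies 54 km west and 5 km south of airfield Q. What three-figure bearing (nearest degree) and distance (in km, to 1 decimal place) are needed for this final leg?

Leg 1 (094°, 12 km): east 12 sin 94° = 11.97, north 12 cos 94° = -0.84
Current position: (11.97, -0.84). Target: (-54, -5). Remaining: Δeast = -65.97, Δnorth = -4.16.
Bearing = atan2(-65.97, -4.16) mod 360° = 266.39°; distance = √((-65.97)² + (-4.16)²) = 66.102 km.

266°, 66.1 km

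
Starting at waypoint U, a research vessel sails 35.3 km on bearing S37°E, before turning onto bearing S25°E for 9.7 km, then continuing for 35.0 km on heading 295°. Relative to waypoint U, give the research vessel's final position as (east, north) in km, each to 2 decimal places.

Leg 1 (S37°E, 35.3 km): east 35.3 sin 143° = 21.24, north 35.3 cos 143° = -28.19
Leg 2 (S25°E, 9.7 km): east 9.7 sin 155° = 4.10, north 9.7 cos 155° = -8.79
Leg 3 (295°, 35.0 km): east 35.0 sin 295° = -31.72, north 35.0 cos 295° = 14.79
Summing: -6.38 km east, -22.19 km north → (-6.38, -22.19).

(-6.38, -22.19)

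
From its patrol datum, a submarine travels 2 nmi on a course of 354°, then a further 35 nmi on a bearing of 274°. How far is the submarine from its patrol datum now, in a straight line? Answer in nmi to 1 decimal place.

35.4 nmi

Leg 1 (354°, 2 nmi): east 2 sin 354° = -0.21, north 2 cos 354° = 1.99
Leg 2 (274°, 35 nmi): east 35 sin 274° = -34.91, north 35 cos 274° = 2.44
Net: -35.12 east, 4.43 north. Distance = √((-35.12)² + (4.43)²) = 35.402 nmi.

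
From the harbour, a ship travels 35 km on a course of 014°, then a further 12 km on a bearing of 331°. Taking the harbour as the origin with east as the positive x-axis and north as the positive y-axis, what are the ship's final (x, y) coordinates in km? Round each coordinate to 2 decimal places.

Leg 1 (014°, 35 km): east 35 sin 14° = 8.47, north 35 cos 14° = 33.96
Leg 2 (331°, 12 km): east 12 sin 331° = -5.82, north 12 cos 331° = 10.50
Summing: 2.65 km east, 44.46 km north → (2.65, 44.46).

(2.65, 44.46)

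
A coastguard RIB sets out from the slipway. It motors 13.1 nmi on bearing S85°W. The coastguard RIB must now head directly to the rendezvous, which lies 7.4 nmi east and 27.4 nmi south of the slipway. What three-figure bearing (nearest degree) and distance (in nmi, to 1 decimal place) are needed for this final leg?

142°, 33.3 nmi

Leg 1 (S85°W, 13.1 nmi): east 13.1 sin 265° = -13.05, north 13.1 cos 265° = -1.14
Current position: (-13.05, -1.14). Target: (7.4, -27.4). Remaining: Δeast = 20.45, Δnorth = -26.26.
Bearing = atan2(20.45, -26.26) mod 360° = 142.09°; distance = √((20.45)² + (-26.26)²) = 33.282 nmi.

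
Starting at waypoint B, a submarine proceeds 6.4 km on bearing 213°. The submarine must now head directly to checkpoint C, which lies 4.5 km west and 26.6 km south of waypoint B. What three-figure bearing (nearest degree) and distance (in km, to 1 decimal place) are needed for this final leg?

Leg 1 (213°, 6.4 km): east 6.4 sin 213° = -3.49, north 6.4 cos 213° = -5.37
Current position: (-3.49, -5.37). Target: (-4.5, -26.6). Remaining: Δeast = -1.01, Δnorth = -21.23.
Bearing = atan2(-1.01, -21.23) mod 360° = 182.74°; distance = √((-1.01)² + (-21.23)²) = 21.257 km.

183°, 21.3 km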